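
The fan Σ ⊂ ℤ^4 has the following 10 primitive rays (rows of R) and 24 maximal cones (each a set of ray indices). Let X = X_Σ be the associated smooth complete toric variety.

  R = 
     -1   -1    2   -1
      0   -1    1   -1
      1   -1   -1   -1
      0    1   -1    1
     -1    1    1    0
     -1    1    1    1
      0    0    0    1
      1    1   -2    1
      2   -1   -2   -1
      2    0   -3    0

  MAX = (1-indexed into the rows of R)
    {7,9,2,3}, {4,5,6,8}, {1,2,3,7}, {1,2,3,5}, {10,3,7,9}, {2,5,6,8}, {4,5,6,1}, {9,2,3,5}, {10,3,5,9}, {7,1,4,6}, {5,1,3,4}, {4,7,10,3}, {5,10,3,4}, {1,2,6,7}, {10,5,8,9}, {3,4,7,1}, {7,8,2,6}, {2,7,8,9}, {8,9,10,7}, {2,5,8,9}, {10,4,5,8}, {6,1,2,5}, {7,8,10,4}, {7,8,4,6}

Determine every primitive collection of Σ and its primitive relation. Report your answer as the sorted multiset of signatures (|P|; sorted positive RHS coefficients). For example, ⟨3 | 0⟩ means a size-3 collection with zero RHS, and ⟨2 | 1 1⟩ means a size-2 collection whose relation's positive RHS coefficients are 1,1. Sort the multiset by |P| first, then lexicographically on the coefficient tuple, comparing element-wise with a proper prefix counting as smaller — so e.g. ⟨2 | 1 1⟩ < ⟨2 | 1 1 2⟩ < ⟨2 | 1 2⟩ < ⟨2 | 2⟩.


Primitive collections (11):

  P={1,8}:  v_{1} + v_{8} = 0 — sig = ⟨2 | 0⟩
  P={2,4}:  v_{2} + v_{4} = 0 — sig = ⟨2 | 0⟩
  P={3,6}:  v_{3} + v_{6} = 0 — sig = ⟨2 | 0⟩
  P={1,10}:  v_{1} + v_{10} = v_{3} — sig = ⟨2 | 1⟩
  P={2,10}:  v_{2} + v_{10} = v_{9} — sig = ⟨2 | 1⟩
  P={3,8}:  v_{3} + v_{8} = v_{10} — sig = ⟨2 | 1⟩
  P={4,9}:  v_{4} + v_{9} = v_{10} — sig = ⟨2 | 1⟩
  P={5,7}:  v_{5} + v_{7} = v_{6} — sig = ⟨2 | 1⟩
  P={6,10}:  v_{6} + v_{10} = v_{8} — sig = ⟨2 | 1⟩
  P={1,9}:  v_{1} + v_{9} = v_{2} + v_{3} — sig = ⟨2 | 1 1⟩
  P={6,9}:  v_{6} + v_{9} = v_{2} + v_{8} — sig = ⟨2 | 1 1⟩

Signatures (|P|; sorted positive RHS coefficients), sorted:
{ ⟨2 | 0⟩ ×3,  ⟨2 | 1⟩ ×6,  ⟨2 | 1 1⟩ ×2 }


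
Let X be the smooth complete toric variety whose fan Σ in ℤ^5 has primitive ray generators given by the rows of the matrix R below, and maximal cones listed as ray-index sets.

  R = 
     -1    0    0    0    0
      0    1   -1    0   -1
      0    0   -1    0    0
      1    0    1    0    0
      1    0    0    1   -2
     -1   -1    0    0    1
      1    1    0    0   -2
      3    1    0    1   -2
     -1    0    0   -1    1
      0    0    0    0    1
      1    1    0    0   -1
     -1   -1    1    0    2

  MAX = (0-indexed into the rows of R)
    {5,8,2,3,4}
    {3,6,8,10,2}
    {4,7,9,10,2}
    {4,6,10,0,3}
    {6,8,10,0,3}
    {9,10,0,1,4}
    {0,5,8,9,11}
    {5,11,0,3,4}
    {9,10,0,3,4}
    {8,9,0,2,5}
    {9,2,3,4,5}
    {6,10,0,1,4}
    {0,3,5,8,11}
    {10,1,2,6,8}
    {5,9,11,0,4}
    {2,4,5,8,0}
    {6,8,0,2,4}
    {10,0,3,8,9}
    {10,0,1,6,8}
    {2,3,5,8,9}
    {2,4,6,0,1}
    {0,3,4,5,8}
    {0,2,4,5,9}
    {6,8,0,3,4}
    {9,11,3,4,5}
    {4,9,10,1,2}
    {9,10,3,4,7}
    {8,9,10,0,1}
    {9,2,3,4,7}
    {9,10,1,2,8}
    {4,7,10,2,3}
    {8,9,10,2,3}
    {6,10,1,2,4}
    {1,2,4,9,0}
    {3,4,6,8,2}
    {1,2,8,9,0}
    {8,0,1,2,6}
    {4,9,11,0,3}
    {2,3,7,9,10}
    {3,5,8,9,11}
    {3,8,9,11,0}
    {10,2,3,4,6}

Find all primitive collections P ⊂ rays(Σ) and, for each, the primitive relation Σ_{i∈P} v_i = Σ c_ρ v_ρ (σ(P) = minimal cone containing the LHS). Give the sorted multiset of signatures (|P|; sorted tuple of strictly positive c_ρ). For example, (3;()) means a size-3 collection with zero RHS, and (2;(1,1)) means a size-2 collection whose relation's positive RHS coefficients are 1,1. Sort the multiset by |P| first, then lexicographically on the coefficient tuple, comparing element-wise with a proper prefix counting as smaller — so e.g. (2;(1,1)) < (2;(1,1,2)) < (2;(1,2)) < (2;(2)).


Δ(Σ) — 12 vertices, 23 min non-faces:

  {5,10}:  v_{5} + v_{10} = 0 ; sig = (2;())
  {1,3}:  v_{1} + v_{3} = v_{10} ; sig = (2;(1))
  {6,9}:  v_{6} + v_{9} = v_{10} ; sig = (2;(1))
  {1,5}:  v_{1} + v_{5} = v_{0} + v_{2} ; sig = (2;(1,1))
  {1,11}:  v_{1} + v_{11} = v_{0} + v_{9} ; sig = (2;(1,1))
  {2,11}:  v_{2} + v_{11} = v_{5} + v_{9} ; sig = (2;(1,1))
  {5,6}:  v_{5} + v_{6} = v_{4} + v_{8} ; sig = (2;(1,1))
  {6,11}:  v_{6} + v_{11} = v_{0} + v_{3} ; sig = (2;(1,1))
  {0,7}:  v_{0} + v_{7} = v_{4} + v_{9} + v_{10} ; sig = (2;(1,1,1))
  {7,8}:  v_{7} + v_{8} = v_{2} + v_{3} + v_{10} ; sig = (2;(1,1,1))
  {10,11}:  v_{10} + v_{11} = v_{0} + v_{3} + v_{9} ; sig = (2;(1,1,1))
  {5,7}:  v_{5} + v_{7} = v_{2} + v_{3} + v_{4} + v_{9} ; sig = (2;(1,1,1,1))
  {1,7}:  v_{1} + v_{7} = v_{2} + v_{4} + v_{9} + 2·v_{10} ; sig = (2;(1,1,1,2))
  {6,7}:  v_{6} + v_{7} = v_{2} + v_{3} + v_{4} + 2·v_{10} ; sig = (2;(1,1,1,2))
  {7,11}:  v_{7} + v_{11} = v_{3} + v_{4} + 2·v_{9} ; sig = (2;(1,1,2))
  {0,2,3}:  v_{0} + v_{2} + v_{3} = 0 ; sig = (3;())
  {4,8,9}:  v_{4} + v_{8} + v_{9} = 0 ; sig = (3;())
  {0,2,10}:  v_{0} + v_{2} + v_{10} = v_{1} ; sig = (3;(1))
  {4,8,10}:  v_{4} + v_{8} + v_{10} = v_{6} ; sig = (3;(1))
  {1,4,8}:  v_{1} + v_{4} + v_{8} = v_{0} + v_{2} + v_{6} ; sig = (3;(1,1,1))
  {4,8,11}:  v_{4} + v_{8} + v_{11} = v_{0} + v_{3} + v_{5} ; sig = (3;(1,1,1))
  {0,3,5,9}:  v_{0} + v_{3} + v_{5} + v_{9} = v_{11} ; sig = (4;(1))
  {2,3,4,9,10}:  v_{2} + v_{3} + v_{4} + v_{9} + v_{10} = v_{7} ; sig = (5;(1))

Signatures (|P|; sorted positive RHS coefficients), sorted:
    |P|=2: 15 collections, coeffs (), (1), (1), (1,1), (1,1), (1,1), (1,1), (1,1), (1,1,1), (1,1,1), (1,1,1), (1,1,1,1), (1,1,1,2), (1,1,1,2), (1,1,2)
    |P|=3: 6 collections, coeffs (), (), (1), (1), (1,1,1), (1,1,1)
    |P|=4: 1 collection, coeffs (1)
    |P|=5: 1 collection, coeffs (1)


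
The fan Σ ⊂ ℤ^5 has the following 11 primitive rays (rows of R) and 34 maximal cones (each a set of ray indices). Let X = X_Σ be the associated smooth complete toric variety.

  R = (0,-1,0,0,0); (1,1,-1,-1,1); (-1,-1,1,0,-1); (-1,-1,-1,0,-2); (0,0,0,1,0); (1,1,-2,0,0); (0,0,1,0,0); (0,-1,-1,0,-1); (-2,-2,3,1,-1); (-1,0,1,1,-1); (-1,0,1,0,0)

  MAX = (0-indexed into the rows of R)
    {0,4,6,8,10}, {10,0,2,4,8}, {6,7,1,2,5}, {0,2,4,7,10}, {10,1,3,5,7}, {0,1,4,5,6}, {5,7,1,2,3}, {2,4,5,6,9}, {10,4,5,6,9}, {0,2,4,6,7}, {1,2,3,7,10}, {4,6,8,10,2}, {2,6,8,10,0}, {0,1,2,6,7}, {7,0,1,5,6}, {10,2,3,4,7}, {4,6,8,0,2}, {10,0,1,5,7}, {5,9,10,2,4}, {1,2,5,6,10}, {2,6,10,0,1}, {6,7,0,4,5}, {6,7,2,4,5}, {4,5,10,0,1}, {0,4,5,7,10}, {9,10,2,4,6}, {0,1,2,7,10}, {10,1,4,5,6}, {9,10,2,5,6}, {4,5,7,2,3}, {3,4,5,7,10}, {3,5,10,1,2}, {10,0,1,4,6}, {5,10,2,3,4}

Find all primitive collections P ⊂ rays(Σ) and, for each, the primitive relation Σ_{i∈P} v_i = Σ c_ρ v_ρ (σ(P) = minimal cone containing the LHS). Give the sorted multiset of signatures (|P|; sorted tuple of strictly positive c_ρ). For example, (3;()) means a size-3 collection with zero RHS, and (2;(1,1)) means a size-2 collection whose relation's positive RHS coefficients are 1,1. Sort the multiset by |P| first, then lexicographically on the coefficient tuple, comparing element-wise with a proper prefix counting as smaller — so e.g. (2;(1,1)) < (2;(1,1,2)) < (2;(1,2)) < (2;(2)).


Minimal non-faces — 20 found among 11 rays, 34 max cones:

  {0,9}:  v_{0} + v_{9} = v_{2} + v_{4}  ⇒ sig = (2;(1,1))
  {5,8}:  v_{5} + v_{8} = v_{2} + v_{4}  ⇒ sig = (2;(1,1))
  {1,8}:  v_{1} + v_{8} = v_{0} + v_{6} + v_{10}  ⇒ sig = (2;(1,1,1))
  {1,9}:  v_{1} + v_{9} = v_{5} + v_{6} + v_{10}  ⇒ sig = (2;(1,1,1))
  {3,8}:  v_{3} + v_{8} = 2·v_{2} + v_{4} + v_{7} + v_{10}  ⇒ sig = (2;(1,1,1,2))
  {7,8}:  v_{7} + v_{8} = v_{0} + 2·v_{2} + v_{4}  ⇒ sig = (2;(1,1,2))
  {7,9}:  v_{7} + v_{9} = 2·v_{2} + v_{4} + v_{5}  ⇒ sig = (2;(1,1,2))
  {8,9}:  v_{8} + v_{9} = 2·v_{2} + 2·v_{4} + v_{6} + v_{10}  ⇒ sig = (2;(1,1,2,2))
  {3,9}:  v_{3} + v_{9} = 3·v_{2} + v_{4} + 2·v_{5} + v_{10}  ⇒ sig = (2;(1,1,2,3))
  {0,3}:  v_{0} + v_{3} = 2·v_{7} + v_{10}  ⇒ sig = (2;(1,2))
  {3,6}:  v_{3} + v_{6} = 2·v_{2} + v_{5}  ⇒ sig = (2;(1,2))
  {1,2,4}:  v_{1} + v_{2} + v_{4} = 0  ⇒ sig = (3;())
  {0,2,5}:  v_{0} + v_{2} + v_{5} = v_{7}  ⇒ sig = (3;(1))
  {6,7,10}:  v_{6} + v_{7} + v_{10} = v_{2}  ⇒ sig = (3;(1))
  {1,4,7}:  v_{1} + v_{4} + v_{7} = v_{0} + v_{5}  ⇒ sig = (3;(1,1))
  {1,3,4}:  v_{1} + v_{3} + v_{4} = v_{5} + v_{7} + v_{10}  ⇒ sig = (3;(1,1,1))
  {0,5,6,10}:  v_{0} + v_{5} + v_{6} + v_{10} = 0  ⇒ sig = (4;())
  {2,5,7,10}:  v_{2} + v_{5} + v_{7} + v_{10} = v_{3}  ⇒ sig = (4;(1))
  {0,2,4,6,10}:  v_{0} + v_{2} + v_{4} + v_{6} + v_{10} = v_{8}  ⇒ sig = (5;(1))
  {2,4,5,6,10}:  v_{2} + v_{4} + v_{5} + v_{6} + v_{10} = v_{9}  ⇒ sig = (5;(1))

Hence PRS(X_Σ) =
    |P|=2: 11 collections, coeffs (1,1), (1,1), (1,1,1), (1,1,1), (1,1,1,2), (1,1,2), (1,1,2), (1,1,2,2), (1,1,2,3), (1,2), (1,2)
    |P|=3: 5 collections, coeffs (), (1), (1), (1,1), (1,1,1)
    |P|=4: 2 collections, coeffs (), (1)
    |P|=5: 2 collections, coeffs (1), (1)


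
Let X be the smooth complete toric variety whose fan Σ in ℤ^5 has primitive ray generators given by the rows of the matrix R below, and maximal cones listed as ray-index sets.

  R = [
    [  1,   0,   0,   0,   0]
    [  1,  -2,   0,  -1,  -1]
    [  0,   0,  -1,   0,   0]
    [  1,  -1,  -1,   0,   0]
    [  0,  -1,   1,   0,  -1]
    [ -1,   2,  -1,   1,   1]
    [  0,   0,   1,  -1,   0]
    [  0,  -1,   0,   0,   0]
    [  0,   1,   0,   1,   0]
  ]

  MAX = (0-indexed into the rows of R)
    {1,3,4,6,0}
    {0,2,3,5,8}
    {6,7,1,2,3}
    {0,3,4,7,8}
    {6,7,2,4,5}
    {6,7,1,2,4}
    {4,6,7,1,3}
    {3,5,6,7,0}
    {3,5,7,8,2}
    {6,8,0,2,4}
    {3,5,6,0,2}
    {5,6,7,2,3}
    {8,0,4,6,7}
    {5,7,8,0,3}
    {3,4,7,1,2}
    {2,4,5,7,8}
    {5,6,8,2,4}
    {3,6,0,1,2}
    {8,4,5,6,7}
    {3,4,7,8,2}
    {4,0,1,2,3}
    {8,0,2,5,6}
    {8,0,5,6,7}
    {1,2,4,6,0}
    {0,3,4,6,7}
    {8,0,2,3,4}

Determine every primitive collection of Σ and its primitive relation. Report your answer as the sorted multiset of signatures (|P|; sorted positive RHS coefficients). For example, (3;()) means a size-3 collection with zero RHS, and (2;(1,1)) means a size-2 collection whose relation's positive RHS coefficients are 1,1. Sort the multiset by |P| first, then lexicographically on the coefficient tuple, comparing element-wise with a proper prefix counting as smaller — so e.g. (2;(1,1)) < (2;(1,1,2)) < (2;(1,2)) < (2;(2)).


Δ(Σ) — 9 vertices, 9 min non-faces:

  P={1,5}:  v_{1} + v_{5} = v_{2} ; sig = (2;(1))
  P={1,8}:  v_{1} + v_{8} = v_{0} + v_{2} + v_{4} ; sig = (2;(1,1,1))
  P={0,2,7}:  v_{0} + v_{2} + v_{7} = v_{3} ; sig = (3;(1))
  P={0,4,5}:  v_{0} + v_{4} + v_{5} = v_{8} ; sig = (3;(1))
  P={3,6,8}:  v_{3} + v_{6} + v_{8} = v_{0} ; sig = (3;(1))
  P={3,4,5}:  v_{3} + v_{4} + v_{5} = v_{2} + v_{7} + v_{8} ; sig = (3;(1,1,1))
  P={0,1,7}:  v_{0} + v_{1} + v_{7} = 2·v_{3} + v_{4} + v_{6} ; sig = (3;(1,1,2))
  P={2,6,7,8}:  v_{2} + v_{6} + v_{7} + v_{8} = 0 ; sig = (4;())
  P={2,3,4,6}:  v_{2} + v_{3} + v_{4} + v_{6} = v_{1} ; sig = (4;(1))

Hence PRS(X_Σ) =
[(2;(1)), (2;(1,1,1)), (3;(1)), (3;(1)), (3;(1)), (3;(1,1,1)), (3;(1,1,2)), (4;()), (4;(1))]


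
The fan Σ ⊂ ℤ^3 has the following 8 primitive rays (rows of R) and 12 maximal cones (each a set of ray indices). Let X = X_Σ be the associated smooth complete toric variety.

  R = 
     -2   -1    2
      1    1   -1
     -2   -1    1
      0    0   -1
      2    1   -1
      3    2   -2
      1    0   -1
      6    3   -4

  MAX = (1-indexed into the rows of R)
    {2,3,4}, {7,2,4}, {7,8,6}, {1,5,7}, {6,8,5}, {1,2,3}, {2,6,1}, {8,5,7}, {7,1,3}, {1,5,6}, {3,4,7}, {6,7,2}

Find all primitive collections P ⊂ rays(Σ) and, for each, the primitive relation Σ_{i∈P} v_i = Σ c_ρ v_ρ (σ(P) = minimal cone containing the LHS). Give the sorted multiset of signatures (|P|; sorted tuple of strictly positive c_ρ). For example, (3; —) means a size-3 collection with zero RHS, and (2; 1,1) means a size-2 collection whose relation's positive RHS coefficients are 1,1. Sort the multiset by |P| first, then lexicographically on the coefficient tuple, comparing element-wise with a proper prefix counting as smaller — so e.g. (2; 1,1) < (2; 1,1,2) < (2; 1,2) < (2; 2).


Δ(Σ) — 8 vertices, 14 min non-faces:

  P={3,5}:  v_{3} + v_{5} = 0 ; sig = (2; —)
  P={1,4}:  v_{1} + v_{4} = v_{3} ; sig = (2; 1)
  P={2,5}:  v_{2} + v_{5} = v_{6} ; sig = (2; 1)
  P={3,6}:  v_{3} + v_{6} = v_{2} ; sig = (2; 1)
  P={3,8}:  v_{3} + v_{8} = v_{6} + v_{7} ; sig = (2; 1,1)
  P={4,5}:  v_{4} + v_{5} = v_{2} + v_{7} ; sig = (2; 1,1)
  P={4,8}:  v_{4} + v_{8} = v_{2} + v_{6} + 2·v_{7} ; sig = (2; 1,1,2)
  P={2,8}:  v_{2} + v_{8} = 2·v_{6} + v_{7} ; sig = (2; 1,2)
  P={4,6}:  v_{4} + v_{6} = 2·v_{2} + v_{7} ; sig = (2; 1,2)
  P={1,8}:  v_{1} + v_{8} = 2·v_{5} ; sig = (2; 2)
  P={1,2,7}:  v_{1} + v_{2} + v_{7} = 0 ; sig = (3; —)
  P={1,6,7}:  v_{1} + v_{6} + v_{7} = v_{5} ; sig = (3; 1)
  P={2,3,7}:  v_{2} + v_{3} + v_{7} = v_{4} ; sig = (3; 1)
  P={5,6,7}:  v_{5} + v_{6} + v_{7} = v_{8} ; sig = (3; 1)

so the primitive-relation signature multiset is
{ (2; —),  (2; 1) ×3,  (2; 1,1) ×2,  (2; 1,1,2),  (2; 1,2) ×2,  (2; 2),  (3; —),  (3; 1) ×3 }


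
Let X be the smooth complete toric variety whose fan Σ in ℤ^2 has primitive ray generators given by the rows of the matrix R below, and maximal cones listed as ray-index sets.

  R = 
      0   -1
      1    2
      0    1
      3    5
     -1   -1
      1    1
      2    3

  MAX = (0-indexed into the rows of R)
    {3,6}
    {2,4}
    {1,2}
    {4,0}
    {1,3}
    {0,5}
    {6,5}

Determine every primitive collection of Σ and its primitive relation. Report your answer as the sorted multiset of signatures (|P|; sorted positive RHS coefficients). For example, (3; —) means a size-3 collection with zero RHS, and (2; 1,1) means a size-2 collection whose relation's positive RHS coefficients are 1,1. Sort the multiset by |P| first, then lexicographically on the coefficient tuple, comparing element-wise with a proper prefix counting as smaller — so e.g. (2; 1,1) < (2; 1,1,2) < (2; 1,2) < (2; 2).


Primitive collections (14):

  P = {0,2}:  v_{0} + v_{2} = 0  ⇒ sig = (2; —)
  P = {4,5}:  v_{4} + v_{5} = 0  ⇒ sig = (2; —)
  P = {0,1}:  v_{0} + v_{1} = v_{5}  ⇒ sig = (2; 1)
  P = {1,4}:  v_{1} + v_{4} = v_{2}  ⇒ sig = (2; 1)
  P = {1,5}:  v_{1} + v_{5} = v_{6}  ⇒ sig = (2; 1)
  P = {1,6}:  v_{1} + v_{6} = v_{3}  ⇒ sig = (2; 1)
  P = {2,5}:  v_{2} + v_{5} = v_{1}  ⇒ sig = (2; 1)
  P = {4,6}:  v_{4} + v_{6} = v_{1}  ⇒ sig = (2; 1)
  P = {0,3}:  v_{0} + v_{3} = v_{5} + v_{6}  ⇒ sig = (2; 1,1)
  P = {0,6}:  v_{0} + v_{6} = 2·v_{5}  ⇒ sig = (2; 2)
  P = {2,6}:  v_{2} + v_{6} = 2·v_{1}  ⇒ sig = (2; 2)
  P = {3,4}:  v_{3} + v_{4} = 2·v_{1}  ⇒ sig = (2; 2)
  P = {3,5}:  v_{3} + v_{5} = 2·v_{6}  ⇒ sig = (2; 2)
  P = {2,3}:  v_{2} + v_{3} = 3·v_{1}  ⇒ sig = (2; 3)

Sorted signature multiset PRS(X):
{ (2; —) ×2,  (2; 1) ×6,  (2; 1,1),  (2; 2) ×4,  (2; 3) }


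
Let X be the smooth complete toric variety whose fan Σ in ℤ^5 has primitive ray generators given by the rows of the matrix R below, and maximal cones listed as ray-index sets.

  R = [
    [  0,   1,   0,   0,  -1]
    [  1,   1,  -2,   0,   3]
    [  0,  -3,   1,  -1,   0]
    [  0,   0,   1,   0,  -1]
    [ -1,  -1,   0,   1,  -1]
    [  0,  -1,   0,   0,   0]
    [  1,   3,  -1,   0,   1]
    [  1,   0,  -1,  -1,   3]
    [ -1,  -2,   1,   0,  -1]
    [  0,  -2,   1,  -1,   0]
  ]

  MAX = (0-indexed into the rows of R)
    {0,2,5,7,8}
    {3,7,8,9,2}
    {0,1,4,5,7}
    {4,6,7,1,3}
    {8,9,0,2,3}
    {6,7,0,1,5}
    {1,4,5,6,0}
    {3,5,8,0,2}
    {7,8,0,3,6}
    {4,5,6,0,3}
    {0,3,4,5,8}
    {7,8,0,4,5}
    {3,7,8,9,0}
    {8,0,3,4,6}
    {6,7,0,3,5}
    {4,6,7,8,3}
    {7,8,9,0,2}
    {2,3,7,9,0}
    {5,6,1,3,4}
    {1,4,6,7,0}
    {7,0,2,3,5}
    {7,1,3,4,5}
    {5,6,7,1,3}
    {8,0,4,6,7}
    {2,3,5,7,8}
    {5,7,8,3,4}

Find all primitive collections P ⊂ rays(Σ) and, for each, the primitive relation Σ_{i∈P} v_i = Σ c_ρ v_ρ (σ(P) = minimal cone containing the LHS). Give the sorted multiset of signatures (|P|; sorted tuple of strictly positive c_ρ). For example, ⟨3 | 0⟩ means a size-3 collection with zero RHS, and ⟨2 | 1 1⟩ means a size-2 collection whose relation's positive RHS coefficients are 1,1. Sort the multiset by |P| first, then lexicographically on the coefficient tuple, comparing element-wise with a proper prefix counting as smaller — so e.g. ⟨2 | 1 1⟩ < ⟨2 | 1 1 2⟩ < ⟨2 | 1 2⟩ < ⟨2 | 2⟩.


14 minimal non-faces of Δ(Σ) (on 10 rays):

  P = {5,9}:  v_{5} + v_{9} = v_{2}  →  sig = ⟨2 | 1⟩
  P = {1,8}:  v_{1} + v_{8} = v_{4} + v_{7}  →  sig = ⟨2 | 1 1⟩
  P = {1,9}:  v_{1} + v_{9} = v_{5} + v_{7}  →  sig = ⟨2 | 1 1⟩
  P = {4,9}:  v_{4} + v_{9} = v_{5} + v_{8}  →  sig = ⟨2 | 1 1⟩
  P = {6,9}:  v_{6} + v_{9} = v_{0} + v_{3} + v_{7}  →  sig = ⟨2 | 1 1 1⟩
  P = {2,6}:  v_{2} + v_{6} = v_{0} + v_{3} + v_{5} + v_{7}  →  sig = ⟨2 | 1 1 1 1⟩
  P = {1,2}:  v_{1} + v_{2} = 2·v_{5} + v_{7}  →  sig = ⟨2 | 1 2⟩
  P = {2,4}:  v_{2} + v_{4} = 2·v_{5} + v_{8}  →  sig = ⟨2 | 1 2⟩
  P = {5,6,8}:  v_{5} + v_{6} + v_{8} = 0  →  sig = ⟨3 | 0⟩
  P = {0,1,3}:  v_{0} + v_{1} + v_{3} = v_{5} + v_{6}  →  sig = ⟨3 | 1 1⟩
  P = {0,3,4,7}:  v_{0} + v_{3} + v_{4} + v_{7} = 0  →  sig = ⟨4 | 0⟩
  P = {4,5,6,7}:  v_{4} + v_{5} + v_{6} + v_{7} = v_{1}  →  sig = ⟨4 | 1⟩
  P = {0,3,5,7,8}:  v_{0} + v_{3} + v_{5} + v_{7} + v_{8} = v_{9}  →  sig = ⟨5 | 1⟩
  P = {0,2,3,7,8}:  v_{0} + v_{2} + v_{3} + v_{7} + v_{8} = 2·v_{9}  →  sig = ⟨5 | 2⟩

so the primitive-relation signature multiset is
[⟨2 | 1⟩, ⟨2 | 1 1⟩, ⟨2 | 1 1⟩, ⟨2 | 1 1⟩, ⟨2 | 1 1 1⟩, ⟨2 | 1 1 1 1⟩, ⟨2 | 1 2⟩, ⟨2 | 1 2⟩, ⟨3 | 0⟩, ⟨3 | 1 1⟩, ⟨4 | 0⟩, ⟨4 | 1⟩, ⟨5 | 1⟩, ⟨5 | 2⟩]


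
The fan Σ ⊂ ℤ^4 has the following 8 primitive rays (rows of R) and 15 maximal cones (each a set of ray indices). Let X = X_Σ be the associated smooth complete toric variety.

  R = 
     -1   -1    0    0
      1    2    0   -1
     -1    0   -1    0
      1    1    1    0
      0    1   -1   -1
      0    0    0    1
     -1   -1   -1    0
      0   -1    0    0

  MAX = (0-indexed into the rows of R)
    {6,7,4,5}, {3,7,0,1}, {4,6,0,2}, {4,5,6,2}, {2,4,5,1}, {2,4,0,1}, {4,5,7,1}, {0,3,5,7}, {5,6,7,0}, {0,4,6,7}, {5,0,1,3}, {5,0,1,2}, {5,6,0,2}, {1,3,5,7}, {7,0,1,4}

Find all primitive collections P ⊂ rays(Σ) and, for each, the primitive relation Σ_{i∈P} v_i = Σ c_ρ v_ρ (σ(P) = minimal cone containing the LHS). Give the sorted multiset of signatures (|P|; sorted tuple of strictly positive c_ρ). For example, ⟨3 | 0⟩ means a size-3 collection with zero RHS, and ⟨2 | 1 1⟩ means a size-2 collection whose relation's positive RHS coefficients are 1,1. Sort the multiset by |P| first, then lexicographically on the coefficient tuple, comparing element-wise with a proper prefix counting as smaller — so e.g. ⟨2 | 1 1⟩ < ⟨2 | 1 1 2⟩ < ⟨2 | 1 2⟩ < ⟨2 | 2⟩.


|primitive collections| = 7. Relations:

  • {3,6}:  v_{3} + v_{6} = 0  →  sig = ⟨2 | 0⟩
  • {1,6}:  v_{1} + v_{6} = v_{4}  →  sig = ⟨2 | 1⟩
  • {2,7}:  v_{2} + v_{7} = v_{6}  →  sig = ⟨2 | 1⟩
  • {3,4}:  v_{3} + v_{4} = v_{1}  →  sig = ⟨2 | 1⟩
  • {2,3}:  v_{2} + v_{3} = v_{0} + v_{1} + v_{5}  →  sig = ⟨2 | 1 1 1⟩
  • {0,4,5}:  v_{0} + v_{4} + v_{5} = v_{2}  →  sig = ⟨3 | 1⟩
  • {0,1,5,7}:  v_{0} + v_{1} + v_{5} + v_{7} = 0  →  sig = ⟨4 | 0⟩

Sorted signature multiset PRS(X):
{ ⟨2 | 0⟩,  ⟨2 | 1⟩ ×3,  ⟨2 | 1 1 1⟩,  ⟨3 | 1⟩,  ⟨4 | 0⟩ }


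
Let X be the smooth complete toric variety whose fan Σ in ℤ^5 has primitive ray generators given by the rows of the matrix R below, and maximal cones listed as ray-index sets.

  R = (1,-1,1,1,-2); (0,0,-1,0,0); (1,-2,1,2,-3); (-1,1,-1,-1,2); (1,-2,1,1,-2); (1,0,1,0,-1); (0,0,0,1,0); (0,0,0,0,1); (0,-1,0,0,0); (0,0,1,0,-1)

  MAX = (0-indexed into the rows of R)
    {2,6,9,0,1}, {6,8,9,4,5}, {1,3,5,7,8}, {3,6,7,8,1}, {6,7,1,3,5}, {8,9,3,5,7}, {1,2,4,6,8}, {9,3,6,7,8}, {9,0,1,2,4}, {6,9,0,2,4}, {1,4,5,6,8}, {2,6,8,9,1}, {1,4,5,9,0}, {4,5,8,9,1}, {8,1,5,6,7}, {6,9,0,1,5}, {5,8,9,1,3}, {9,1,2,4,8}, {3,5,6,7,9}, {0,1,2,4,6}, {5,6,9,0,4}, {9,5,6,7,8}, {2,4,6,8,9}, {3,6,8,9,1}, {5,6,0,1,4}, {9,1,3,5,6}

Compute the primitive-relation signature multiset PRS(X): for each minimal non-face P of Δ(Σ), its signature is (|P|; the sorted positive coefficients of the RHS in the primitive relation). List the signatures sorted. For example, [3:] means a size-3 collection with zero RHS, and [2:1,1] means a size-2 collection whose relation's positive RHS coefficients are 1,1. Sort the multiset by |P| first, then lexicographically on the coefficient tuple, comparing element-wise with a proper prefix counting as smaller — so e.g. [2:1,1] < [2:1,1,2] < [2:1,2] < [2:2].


Minimal non-faces — 12 found among 10 rays, 26 max cones:

  P={0,3}:  v_{0} + v_{3} = 0  so sig = [2:]
  P={0,8}:  v_{0} + v_{8} = v_{4}  so sig = [2:1]
  P={3,4}:  v_{3} + v_{4} = v_{8}  so sig = [2:1]
  P={2,7}:  v_{2} + v_{7} = v_{4} + v_{6}  so sig = [2:1,1]
  P={0,7}:  v_{0} + v_{7} = v_{5} + v_{6} + v_{8}  so sig = [2:1,1,1]
  P={2,3}:  v_{2} + v_{3} = v_{1} + v_{6} + v_{8} + v_{9}  so sig = [2:1,1,1,1]
  P={4,7}:  v_{4} + v_{7} = v_{5} + v_{6} + 2·v_{8}  so sig = [2:1,1,2]
  P={2,5}:  v_{2} + v_{5} = 2·v_{0}  so sig = [2:2]
  P={1,7,9}:  v_{1} + v_{7} + v_{9} = 0  so sig = [3:]
  P={1,4,6,9}:  v_{1} + v_{4} + v_{6} + v_{9} = v_{2}  so sig = [4:1]
  P={3,5,6,8}:  v_{3} + v_{5} + v_{6} + v_{8} = v_{7}  so sig = [4:1]
  P={1,5,6,8,9}:  v_{1} + v_{5} + v_{6} + v_{8} + v_{9} = v_{0}  so sig = [5:1]

Hence PRS(X_Σ) =
    |P|=2: 8 collections, coeffs (), (1), (1), (1,1), (1,1,1), (1,1,1,1), (1,1,2), (2)
    |P|=3: 1 collection, coeffs ()
    |P|=4: 2 collections, coeffs (1), (1)
    |P|=5: 1 collection, coeffs (1)


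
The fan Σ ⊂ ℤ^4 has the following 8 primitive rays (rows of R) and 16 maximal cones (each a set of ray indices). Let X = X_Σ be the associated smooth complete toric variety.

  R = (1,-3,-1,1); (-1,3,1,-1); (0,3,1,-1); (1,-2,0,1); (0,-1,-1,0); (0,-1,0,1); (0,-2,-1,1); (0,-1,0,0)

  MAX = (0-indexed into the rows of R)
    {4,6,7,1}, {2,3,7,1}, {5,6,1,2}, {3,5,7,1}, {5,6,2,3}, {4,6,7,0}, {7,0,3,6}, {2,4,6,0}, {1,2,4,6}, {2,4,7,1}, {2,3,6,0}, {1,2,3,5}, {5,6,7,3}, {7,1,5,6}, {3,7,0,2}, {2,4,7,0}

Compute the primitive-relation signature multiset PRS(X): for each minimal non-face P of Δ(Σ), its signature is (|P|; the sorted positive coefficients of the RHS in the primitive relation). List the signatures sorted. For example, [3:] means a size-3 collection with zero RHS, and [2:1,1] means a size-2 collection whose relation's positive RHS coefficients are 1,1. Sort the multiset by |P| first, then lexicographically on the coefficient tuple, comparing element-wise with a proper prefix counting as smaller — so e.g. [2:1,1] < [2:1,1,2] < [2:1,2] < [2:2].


Primitive collections (7):

  P={0,1}:  v_{0} + v_{1} = 0  ⇒ sig = [2:]
  P={3,4}:  v_{3} + v_{4} = v_{0}  ⇒ sig = [2:1]
  P={4,5}:  v_{4} + v_{5} = v_{6}  ⇒ sig = [2:1]
  P={0,5}:  v_{0} + v_{5} = v_{3} + v_{6}  ⇒ sig = [2:1,1]
  P={2,6,7}:  v_{2} + v_{6} + v_{7} = 0  ⇒ sig = [3:]
  P={1,3,6}:  v_{1} + v_{3} + v_{6} = v_{5}  ⇒ sig = [3:1]
  P={2,5,7}:  v_{2} + v_{5} + v_{7} = v_{1} + v_{3}  ⇒ sig = [3:1,1]

Signatures (|P|; sorted positive RHS coefficients), sorted:
{ [2:],  [2:1] ×2,  [2:1,1],  [3:],  [3:1],  [3:1,1] }


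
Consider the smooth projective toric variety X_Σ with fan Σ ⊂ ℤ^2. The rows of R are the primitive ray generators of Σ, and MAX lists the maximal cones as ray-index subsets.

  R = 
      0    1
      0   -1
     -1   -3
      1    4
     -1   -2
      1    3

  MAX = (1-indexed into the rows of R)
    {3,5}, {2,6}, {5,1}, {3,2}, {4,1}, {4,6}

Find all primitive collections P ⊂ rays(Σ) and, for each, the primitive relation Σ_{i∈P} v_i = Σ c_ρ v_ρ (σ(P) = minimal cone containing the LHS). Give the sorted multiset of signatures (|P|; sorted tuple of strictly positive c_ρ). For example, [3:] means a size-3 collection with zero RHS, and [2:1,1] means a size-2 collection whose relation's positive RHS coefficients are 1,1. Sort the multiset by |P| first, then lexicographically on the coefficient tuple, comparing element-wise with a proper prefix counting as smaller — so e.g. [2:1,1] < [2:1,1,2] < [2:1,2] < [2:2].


Minimal non-faces — 9 found among 6 rays, 6 max cones:

  P={1,2}:  v_{1} + v_{2} = 0  ⟹  sig = [2:]
  P={3,6}:  v_{3} + v_{6} = 0  ⟹  sig = [2:]
  P={1,3}:  v_{1} + v_{3} = v_{5}  ⟹  sig = [2:1]
  P={1,6}:  v_{1} + v_{6} = v_{4}  ⟹  sig = [2:1]
  P={2,4}:  v_{2} + v_{4} = v_{6}  ⟹  sig = [2:1]
  P={2,5}:  v_{2} + v_{5} = v_{3}  ⟹  sig = [2:1]
  P={3,4}:  v_{3} + v_{4} = v_{1}  ⟹  sig = [2:1]
  P={5,6}:  v_{5} + v_{6} = v_{1}  ⟹  sig = [2:1]
  P={4,5}:  v_{4} + v_{5} = 2·v_{1}  ⟹  sig = [2:2]

Hence PRS(X_Σ) =
[[2:], [2:], [2:1], [2:1], [2:1], [2:1], [2:1], [2:1], [2:2]]


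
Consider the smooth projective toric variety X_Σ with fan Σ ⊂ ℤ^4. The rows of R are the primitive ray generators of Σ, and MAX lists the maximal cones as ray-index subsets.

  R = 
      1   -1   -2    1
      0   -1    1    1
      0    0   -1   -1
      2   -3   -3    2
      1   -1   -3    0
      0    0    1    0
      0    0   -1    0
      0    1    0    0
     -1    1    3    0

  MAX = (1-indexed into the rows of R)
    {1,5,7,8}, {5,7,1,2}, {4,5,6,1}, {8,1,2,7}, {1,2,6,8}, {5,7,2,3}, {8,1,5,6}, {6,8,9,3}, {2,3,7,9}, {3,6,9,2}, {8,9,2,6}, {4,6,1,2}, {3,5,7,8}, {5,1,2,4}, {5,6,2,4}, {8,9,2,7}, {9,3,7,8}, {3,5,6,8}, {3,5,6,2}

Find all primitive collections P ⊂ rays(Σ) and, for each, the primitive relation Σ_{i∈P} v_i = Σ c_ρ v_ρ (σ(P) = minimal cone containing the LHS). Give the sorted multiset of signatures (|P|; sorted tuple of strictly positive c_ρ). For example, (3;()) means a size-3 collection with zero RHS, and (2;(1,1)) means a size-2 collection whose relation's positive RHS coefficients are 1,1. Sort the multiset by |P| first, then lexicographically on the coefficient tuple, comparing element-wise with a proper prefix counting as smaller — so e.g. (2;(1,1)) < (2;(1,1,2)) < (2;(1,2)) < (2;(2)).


Primitive collections (11):

  • {5,9}:  v_{5} + v_{9} = 0  ⟹  sig = (2;())
  • {6,7}:  v_{6} + v_{7} = 0  ⟹  sig = (2;())
  • {1,3}:  v_{1} + v_{3} = v_{5}  ⟹  sig = (2;(1))
  • {1,9}:  v_{1} + v_{9} = v_{2} + v_{8}  ⟹  sig = (2;(1,1))
  • {4,7}:  v_{4} + v_{7} = v_{1} + v_{2} + v_{5}  ⟹  sig = (2;(1,1,1))
  • {4,9}:  v_{4} + v_{9} = v_{1} + v_{2} + v_{6}  ⟹  sig = (2;(1,1,1))
  • {3,4}:  v_{3} + v_{4} = v_{2} + 2·v_{5} + v_{6}  ⟹  sig = (2;(1,1,2))
  • {4,8}:  v_{4} + v_{8} = 2·v_{1} + v_{6}  ⟹  sig = (2;(1,2))
  • {2,3,8}:  v_{2} + v_{3} + v_{8} = 0  ⟹  sig = (3;())
  • {2,5,8}:  v_{2} + v_{5} + v_{8} = v_{1}  ⟹  sig = (3;(1))
  • {1,2,5,6}:  v_{1} + v_{2} + v_{5} + v_{6} = v_{4}  ⟹  sig = (4;(1))

Hence PRS(X_Σ) =
[(2;()), (2;()), (2;(1)), (2;(1,1)), (2;(1,1,1)), (2;(1,1,1)), (2;(1,1,2)), (2;(1,2)), (3;()), (3;(1)), (4;(1))]


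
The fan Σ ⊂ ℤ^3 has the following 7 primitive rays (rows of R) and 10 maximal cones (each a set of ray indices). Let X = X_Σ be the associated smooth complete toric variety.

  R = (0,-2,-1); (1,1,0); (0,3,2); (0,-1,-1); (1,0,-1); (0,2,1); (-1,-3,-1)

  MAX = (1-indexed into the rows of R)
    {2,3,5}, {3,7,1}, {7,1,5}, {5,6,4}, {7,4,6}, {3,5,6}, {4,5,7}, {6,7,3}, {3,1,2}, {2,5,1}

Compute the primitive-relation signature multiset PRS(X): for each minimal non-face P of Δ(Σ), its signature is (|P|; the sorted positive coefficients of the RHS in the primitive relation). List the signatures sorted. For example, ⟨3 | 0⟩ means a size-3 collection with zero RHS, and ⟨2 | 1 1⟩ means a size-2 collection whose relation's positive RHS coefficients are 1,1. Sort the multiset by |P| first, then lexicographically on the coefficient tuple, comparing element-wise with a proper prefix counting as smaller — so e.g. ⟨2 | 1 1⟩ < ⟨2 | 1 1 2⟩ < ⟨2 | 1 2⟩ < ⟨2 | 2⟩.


Primitive collections (9):

  P = {1,6}:  v_{1} + v_{6} = 0  so sig = ⟨2 | 0⟩
  P = {2,4}:  v_{2} + v_{4} = v_{5}  so sig = ⟨2 | 1⟩
  P = {2,7}:  v_{2} + v_{7} = v_{1}  so sig = ⟨2 | 1⟩
  P = {3,4}:  v_{3} + v_{4} = v_{6}  so sig = ⟨2 | 1⟩
  P = {1,4}:  v_{1} + v_{4} = v_{5} + v_{7}  so sig = ⟨2 | 1 1⟩
  P = {2,6}:  v_{2} + v_{6} = v_{3} + v_{5}  so sig = ⟨2 | 1 1⟩
  P = {3,5,7}:  v_{3} + v_{5} + v_{7} = 0  so sig = ⟨3 | 0⟩
  P = {1,3,5}:  v_{1} + v_{3} + v_{5} = v_{2}  so sig = ⟨3 | 1⟩
  P = {5,6,7}:  v_{5} + v_{6} + v_{7} = v_{4}  so sig = ⟨3 | 1⟩

Signatures (|P|; sorted positive RHS coefficients), sorted:
    |P|=2: 6 collections, coeffs (), (1), (1), (1), (1,1), (1,1)
    |P|=3: 3 collections, coeffs (), (1), (1)


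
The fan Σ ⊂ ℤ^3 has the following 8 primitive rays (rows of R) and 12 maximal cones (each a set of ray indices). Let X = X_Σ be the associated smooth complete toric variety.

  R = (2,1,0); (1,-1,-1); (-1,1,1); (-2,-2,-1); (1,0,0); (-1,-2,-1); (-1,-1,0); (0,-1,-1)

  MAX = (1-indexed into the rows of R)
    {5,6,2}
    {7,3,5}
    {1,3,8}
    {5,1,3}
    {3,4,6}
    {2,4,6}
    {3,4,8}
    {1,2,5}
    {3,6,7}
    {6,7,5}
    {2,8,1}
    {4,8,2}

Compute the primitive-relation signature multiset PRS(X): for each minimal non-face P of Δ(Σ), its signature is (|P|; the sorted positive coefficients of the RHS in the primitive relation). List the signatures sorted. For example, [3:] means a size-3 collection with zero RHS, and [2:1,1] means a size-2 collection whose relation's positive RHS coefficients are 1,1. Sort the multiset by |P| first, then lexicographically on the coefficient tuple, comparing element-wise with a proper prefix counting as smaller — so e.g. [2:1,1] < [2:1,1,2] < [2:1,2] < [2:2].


Σ has 11 primitive collections:

  • {2,3}:  v_{2} + v_{3} = 0  so sig = [2:]
  • {1,4}:  v_{1} + v_{4} = v_{8}  so sig = [2:1]
  • {1,6}:  v_{1} + v_{6} = v_{2}  so sig = [2:1]
  • {1,7}:  v_{1} + v_{7} = v_{5}  so sig = [2:1]
  • {4,5}:  v_{4} + v_{5} = v_{6}  so sig = [2:1]
  • {5,8}:  v_{5} + v_{8} = v_{2}  so sig = [2:1]
  • {7,8}:  v_{7} + v_{8} = v_{6}  so sig = [2:1]
  • {2,7}:  v_{2} + v_{7} = v_{5} + v_{6}  so sig = [2:1,1]
  • {6,8}:  v_{6} + v_{8} = v_{2} + v_{4}  so sig = [2:1,1]
  • {4,7}:  v_{4} + v_{7} = v_{3} + 2·v_{6}  so sig = [2:1,2]
  • {3,5,6}:  v_{3} + v_{5} + v_{6} = v_{7}  so sig = [3:1]

Sorted signature multiset PRS(X):
    |P|=2: 10 collections, coeffs (), (1), (1), (1), (1), (1), (1), (1,1), (1,1), (1,2)
    |P|=3: 1 collection, coeffs (1)


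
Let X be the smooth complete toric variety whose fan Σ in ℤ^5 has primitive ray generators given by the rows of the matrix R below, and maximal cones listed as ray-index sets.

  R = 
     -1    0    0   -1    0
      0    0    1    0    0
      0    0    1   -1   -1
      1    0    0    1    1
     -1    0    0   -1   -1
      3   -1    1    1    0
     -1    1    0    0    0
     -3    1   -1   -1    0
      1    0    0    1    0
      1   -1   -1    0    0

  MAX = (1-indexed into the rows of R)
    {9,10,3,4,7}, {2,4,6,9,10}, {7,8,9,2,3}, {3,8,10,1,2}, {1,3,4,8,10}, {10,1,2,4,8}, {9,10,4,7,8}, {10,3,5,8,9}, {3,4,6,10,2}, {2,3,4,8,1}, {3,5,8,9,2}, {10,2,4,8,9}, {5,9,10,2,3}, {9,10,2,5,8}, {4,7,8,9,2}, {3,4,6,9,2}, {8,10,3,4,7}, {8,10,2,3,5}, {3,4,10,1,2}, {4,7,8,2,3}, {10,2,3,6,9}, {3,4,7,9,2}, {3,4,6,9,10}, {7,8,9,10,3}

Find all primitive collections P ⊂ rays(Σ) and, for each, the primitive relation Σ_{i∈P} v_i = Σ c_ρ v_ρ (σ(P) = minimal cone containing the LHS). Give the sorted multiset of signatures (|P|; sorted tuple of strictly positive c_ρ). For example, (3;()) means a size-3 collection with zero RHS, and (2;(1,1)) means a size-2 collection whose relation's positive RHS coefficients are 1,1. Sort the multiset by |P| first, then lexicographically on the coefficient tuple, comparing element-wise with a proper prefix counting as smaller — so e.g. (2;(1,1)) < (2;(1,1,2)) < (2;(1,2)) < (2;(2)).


14 collections generate NE(X_Σ); each relation:

  P={1,9}:  v_{1} + v_{9} = 0  →  sig = (2;())
  P={4,5}:  v_{4} + v_{5} = 0  →  sig = (2;())
  P={6,8}:  v_{6} + v_{8} = 0  →  sig = (2;())
  P={1,7}:  v_{1} + v_{7} = v_{3} + v_{4} + v_{8}  →  sig = (2;(1,1,1))
  P={5,7}:  v_{5} + v_{7} = v_{3} + v_{8} + v_{9}  →  sig = (2;(1,1,1))
  P={6,7}:  v_{6} + v_{7} = v_{3} + v_{4} + v_{9}  →  sig = (2;(1,1,1))
  P={1,5}:  v_{1} + v_{5} = v_{2} + v_{3} + v_{8} + v_{10}  →  sig = (2;(1,1,1,1))
  P={1,6}:  v_{1} + v_{6} = v_{2} + v_{3} + v_{4} + v_{10}  →  sig = (2;(1,1,1,1))
  P={5,6}:  v_{5} + v_{6} = v_{2} + v_{3} + v_{9} + v_{10}  →  sig = (2;(1,1,1,1))
  P={2,7,10}:  v_{2} + v_{7} + v_{10} = 0  →  sig = (3;())
  P={3,4,8,9}:  v_{3} + v_{4} + v_{8} + v_{9} = v_{7}  →  sig = (4;(1))
  P={2,3,4,8,10}:  v_{2} + v_{3} + v_{4} + v_{8} + v_{10} = v_{1}  →  sig = (5;(1))
  P={2,3,4,9,10}:  v_{2} + v_{3} + v_{4} + v_{9} + v_{10} = v_{6}  →  sig = (5;(1))
  P={2,3,8,9,10}:  v_{2} + v_{3} + v_{8} + v_{9} + v_{10} = v_{5}  →  sig = (5;(1))

Sorted signature multiset PRS(X):
{ (2;()) ×3,  (2;(1,1,1)) ×3,  (2;(1,1,1,1)) ×3,  (3;()),  (4;(1)),  (5;(1)) ×3 }


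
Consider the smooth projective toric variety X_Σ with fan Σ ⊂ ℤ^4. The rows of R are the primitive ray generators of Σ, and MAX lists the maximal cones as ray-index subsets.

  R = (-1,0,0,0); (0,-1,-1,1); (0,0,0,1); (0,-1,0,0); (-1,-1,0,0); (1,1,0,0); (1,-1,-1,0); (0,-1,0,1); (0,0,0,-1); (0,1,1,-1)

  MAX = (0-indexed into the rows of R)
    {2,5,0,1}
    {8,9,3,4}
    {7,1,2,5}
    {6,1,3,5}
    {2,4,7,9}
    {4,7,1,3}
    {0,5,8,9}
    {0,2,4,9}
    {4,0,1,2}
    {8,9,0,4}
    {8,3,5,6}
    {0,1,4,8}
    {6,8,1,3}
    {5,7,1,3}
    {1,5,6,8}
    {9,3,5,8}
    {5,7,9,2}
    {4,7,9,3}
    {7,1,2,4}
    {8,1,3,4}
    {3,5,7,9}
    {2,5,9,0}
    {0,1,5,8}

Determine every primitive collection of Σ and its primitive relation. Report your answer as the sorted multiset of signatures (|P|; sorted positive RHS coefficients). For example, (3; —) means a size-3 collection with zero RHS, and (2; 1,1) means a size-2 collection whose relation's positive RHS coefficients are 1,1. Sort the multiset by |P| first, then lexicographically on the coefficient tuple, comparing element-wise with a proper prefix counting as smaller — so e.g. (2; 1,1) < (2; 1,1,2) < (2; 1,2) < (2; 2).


Δ(Σ) — 10 vertices, 13 min non-faces:

  P = {1,9}:  v_{1} + v_{9} = 0  so sig = (2; —)
  P = {2,8}:  v_{2} + v_{8} = 0  so sig = (2; —)
  P = {4,5}:  v_{4} + v_{5} = 0  so sig = (2; —)
  P = {0,3}:  v_{0} + v_{3} = v_{4}  so sig = (2; 1)
  P = {2,3}:  v_{2} + v_{3} = v_{7}  so sig = (2; 1)
  P = {7,8}:  v_{7} + v_{8} = v_{3}  so sig = (2; 1)
  P = {0,6}:  v_{0} + v_{6} = v_{1} + v_{8}  so sig = (2; 1,1)
  P = {0,7}:  v_{0} + v_{7} = v_{2} + v_{4}  so sig = (2; 1,1)
  P = {2,6}:  v_{2} + v_{6} = v_{1} + v_{3} + v_{5}  so sig = (2; 1,1,1)
  P = {4,6}:  v_{4} + v_{6} = v_{1} + v_{3} + v_{8}  so sig = (2; 1,1,1)
  P = {6,9}:  v_{6} + v_{9} = v_{3} + v_{5} + v_{8}  so sig = (2; 1,1,1)
  P = {6,7}:  v_{6} + v_{7} = v_{1} + 2·v_{3} + v_{5}  so sig = (2; 1,1,2)
  P = {1,3,5,8}:  v_{1} + v_{3} + v_{5} + v_{8} = v_{6}  so sig = (4; 1)

so the primitive-relation signature multiset is
{ (2; —) ×3,  (2; 1) ×3,  (2; 1,1) ×2,  (2; 1,1,1) ×3,  (2; 1,1,2),  (4; 1) }


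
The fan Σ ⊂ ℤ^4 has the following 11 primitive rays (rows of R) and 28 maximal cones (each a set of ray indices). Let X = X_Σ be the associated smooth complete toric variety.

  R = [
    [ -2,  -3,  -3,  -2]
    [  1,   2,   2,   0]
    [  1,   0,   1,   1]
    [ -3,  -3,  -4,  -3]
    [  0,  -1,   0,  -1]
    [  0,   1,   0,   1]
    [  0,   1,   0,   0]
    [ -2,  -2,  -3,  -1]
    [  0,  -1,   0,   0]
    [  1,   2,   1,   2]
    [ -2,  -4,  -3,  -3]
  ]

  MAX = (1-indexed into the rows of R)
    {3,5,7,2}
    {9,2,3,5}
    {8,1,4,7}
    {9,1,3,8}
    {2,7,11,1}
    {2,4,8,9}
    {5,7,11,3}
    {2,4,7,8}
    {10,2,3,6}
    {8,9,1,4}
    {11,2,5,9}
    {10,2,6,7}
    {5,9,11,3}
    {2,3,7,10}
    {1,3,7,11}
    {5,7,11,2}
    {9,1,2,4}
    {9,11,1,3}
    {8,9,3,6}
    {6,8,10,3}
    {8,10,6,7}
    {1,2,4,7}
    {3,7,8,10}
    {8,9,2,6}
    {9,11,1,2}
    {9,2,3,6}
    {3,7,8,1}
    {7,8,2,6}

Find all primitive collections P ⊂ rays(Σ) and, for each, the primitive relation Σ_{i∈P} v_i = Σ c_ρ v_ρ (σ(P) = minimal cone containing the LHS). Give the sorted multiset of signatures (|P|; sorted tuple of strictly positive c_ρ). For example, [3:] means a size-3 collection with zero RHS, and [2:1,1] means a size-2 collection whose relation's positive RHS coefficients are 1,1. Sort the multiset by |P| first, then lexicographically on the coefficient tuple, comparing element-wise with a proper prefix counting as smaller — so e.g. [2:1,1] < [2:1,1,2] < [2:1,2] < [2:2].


Σ has 22 primitive collections:

  • {5,6}:  v_{5} + v_{6} = 0 — sig = [2:]
  • {7,9}:  v_{7} + v_{9} = 0 — sig = [2:]
  • {1,5}:  v_{1} + v_{5} = v_{11} — sig = [2:1]
  • {1,6}:  v_{1} + v_{6} = v_{8} — sig = [2:1]
  • {3,4}:  v_{3} + v_{4} = v_{1} — sig = [2:1]
  • {5,8}:  v_{5} + v_{8} = v_{1} — sig = [2:1]
  • {6,11}:  v_{6} + v_{11} = v_{1} — sig = [2:1]
  • {4,10}:  v_{4} + v_{10} = v_{7} + v_{8} — sig = [2:1,1]
  • {5,10}:  v_{5} + v_{10} = v_{3} + v_{7} — sig = [2:1,1]
  • {9,10}:  v_{9} + v_{10} = v_{3} + v_{6} — sig = [2:1,1]
  • {1,10}:  v_{1} + v_{10} = v_{3} + v_{7} + v_{8} — sig = [2:1,1,1]
  • {10,11}:  v_{10} + v_{11} = v_{1} + v_{3} + v_{7} — sig = [2:1,1,1]
  • {4,5}:  v_{4} + v_{5} = 2·v_{1} + v_{2} — sig = [2:1,2]
  • {4,6}:  v_{4} + v_{6} = v_{2} + 2·v_{8} — sig = [2:1,2]
  • {4,11}:  v_{4} + v_{11} = 3·v_{1} + v_{2} — sig = [2:1,3]
  • {8,11}:  v_{8} + v_{11} = 2·v_{1} — sig = [2:2]
  • {2,3,8}:  v_{2} + v_{3} + v_{8} = 0 — sig = [3:]
  • {1,2,3}:  v_{1} + v_{2} + v_{3} = v_{5} — sig = [3:1]
  • {1,2,8}:  v_{1} + v_{2} + v_{8} = v_{4} — sig = [3:1]
  • {3,6,7}:  v_{3} + v_{6} + v_{7} = v_{10} — sig = [3:1]
  • {2,8,10}:  v_{2} + v_{8} + v_{10} = v_{6} + v_{7} — sig = [3:1,1]
  • {2,3,11}:  v_{2} + v_{3} + v_{11} = 2·v_{5} — sig = [3:2]

so the primitive-relation signature multiset is
{ [2:] ×2,  [2:1] ×5,  [2:1,1] ×3,  [2:1,1,1] ×2,  [2:1,2] ×2,  [2:1,3],  [2:2],  [3:],  [3:1] ×3,  [3:1,1],  [3:2] }


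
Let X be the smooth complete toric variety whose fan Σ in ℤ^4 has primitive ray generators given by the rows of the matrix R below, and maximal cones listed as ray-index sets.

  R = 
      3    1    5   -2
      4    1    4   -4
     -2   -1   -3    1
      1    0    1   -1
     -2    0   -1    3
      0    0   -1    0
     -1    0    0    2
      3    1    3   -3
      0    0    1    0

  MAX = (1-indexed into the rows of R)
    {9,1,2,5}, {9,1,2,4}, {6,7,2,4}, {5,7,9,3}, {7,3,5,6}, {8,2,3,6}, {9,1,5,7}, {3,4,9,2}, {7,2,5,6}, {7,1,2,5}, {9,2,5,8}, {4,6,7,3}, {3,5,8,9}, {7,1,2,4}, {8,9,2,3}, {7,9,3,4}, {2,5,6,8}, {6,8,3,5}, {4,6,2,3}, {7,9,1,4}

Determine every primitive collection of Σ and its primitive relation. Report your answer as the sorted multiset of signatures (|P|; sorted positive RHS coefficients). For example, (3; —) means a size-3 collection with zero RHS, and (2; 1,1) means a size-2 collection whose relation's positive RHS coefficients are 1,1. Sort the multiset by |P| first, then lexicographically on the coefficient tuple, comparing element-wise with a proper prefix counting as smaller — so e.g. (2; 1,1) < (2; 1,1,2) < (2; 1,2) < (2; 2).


|primitive collections| = 10. Relations:

  • {6,9}:  v_{6} + v_{9} = 0 ; sig = (2; —)
  • {4,5}:  v_{4} + v_{5} = v_{7} ; sig = (2; 1)
  • {4,8}:  v_{4} + v_{8} = v_{2} ; sig = (2; 1)
  • {1,3}:  v_{1} + v_{3} = v_{4} + v_{9} ; sig = (2; 1,1)
  • {1,6}:  v_{1} + v_{6} = v_{2} + v_{7} ; sig = (2; 1,1)
  • {7,8}:  v_{7} + v_{8} = v_{2} + v_{5} ; sig = (2; 1,1)
  • {1,8}:  v_{1} + v_{8} = 2·v_{2} + v_{5} + v_{9} ; sig = (2; 1,1,2)
  • {2,3,5}:  v_{2} + v_{3} + v_{5} = 0 ; sig = (3; —)
  • {2,3,7}:  v_{2} + v_{3} + v_{7} = v_{4} ; sig = (3; 1)
  • {2,7,9}:  v_{2} + v_{7} + v_{9} = v_{1} ; sig = (3; 1)

so the primitive-relation signature multiset is
    (2; —)
    (2; 1)
    (2; 1)
    (2; 1,1)
    (2; 1,1)
    (2; 1,1)
    (2; 1,1,2)
    (3; —)
    (3; 1)
    (3; 1)
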